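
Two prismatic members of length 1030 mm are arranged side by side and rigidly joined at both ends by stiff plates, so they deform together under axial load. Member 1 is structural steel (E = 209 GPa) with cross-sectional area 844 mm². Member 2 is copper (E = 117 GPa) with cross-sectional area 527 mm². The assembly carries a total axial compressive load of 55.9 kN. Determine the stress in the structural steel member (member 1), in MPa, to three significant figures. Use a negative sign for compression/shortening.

Equal strain + equilibrium ⇒ each member carries load in proportion to AE: A₁E₁ = 176400000 N, A₂E₂ = 61660000 N, ΣAE = 238100000 N.
σ₁ = P·E₁/ΣAE = -55900·209000/238100000 = -49.08 MPa.

-49.1 MPa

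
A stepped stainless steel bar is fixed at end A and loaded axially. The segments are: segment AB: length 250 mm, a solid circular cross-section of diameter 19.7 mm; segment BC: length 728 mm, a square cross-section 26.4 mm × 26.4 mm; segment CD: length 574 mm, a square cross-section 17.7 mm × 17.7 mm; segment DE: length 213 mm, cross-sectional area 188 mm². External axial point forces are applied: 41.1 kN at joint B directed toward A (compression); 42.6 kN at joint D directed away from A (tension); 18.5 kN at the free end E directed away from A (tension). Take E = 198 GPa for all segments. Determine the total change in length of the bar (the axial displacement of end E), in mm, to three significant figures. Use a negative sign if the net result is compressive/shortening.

1.08 mm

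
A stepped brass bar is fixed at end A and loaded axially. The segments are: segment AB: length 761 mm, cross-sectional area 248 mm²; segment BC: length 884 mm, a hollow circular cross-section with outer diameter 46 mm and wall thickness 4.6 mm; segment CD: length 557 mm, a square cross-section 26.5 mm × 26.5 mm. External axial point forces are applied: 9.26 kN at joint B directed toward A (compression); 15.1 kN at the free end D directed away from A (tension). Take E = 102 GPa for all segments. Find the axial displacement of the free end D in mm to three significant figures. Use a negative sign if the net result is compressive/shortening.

0.512 mm

Internal axial forces (sectioning from the free end, tension +): N_CD = 15.1 kN, N_BC = 15.1 kN, N_AB = 5.84 kN.
A_BC = 598.3 mm².
A_CD = 702.2 mm².
δ_AB = 5840·761/(248·102000) = 0.1757 mm
δ_BC = 15100·884/(598.3·102000) = 0.2187 mm
δ_CD = 15100·557/(702.2·102000) = 0.1174 mm
δ = Σδ_i = 0.5118 mm.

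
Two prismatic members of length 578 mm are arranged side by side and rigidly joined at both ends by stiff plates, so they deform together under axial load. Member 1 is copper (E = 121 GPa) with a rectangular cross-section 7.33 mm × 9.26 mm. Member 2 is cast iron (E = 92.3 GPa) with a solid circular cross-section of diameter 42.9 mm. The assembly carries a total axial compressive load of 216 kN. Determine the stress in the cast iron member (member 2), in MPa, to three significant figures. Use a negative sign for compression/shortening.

A_1 = 67.88 mm².
A_2 = 1445 mm².
Equal strain + equilibrium ⇒ each member carries load in proportion to AE: A₁E₁ = 8213000 N, A₂E₂ = 133400000 N, ΣAE = 141600000 N.
σ₂ = P·E₂/ΣAE = -216000·92300/141600000 = -140.8 MPa.

-141 MPa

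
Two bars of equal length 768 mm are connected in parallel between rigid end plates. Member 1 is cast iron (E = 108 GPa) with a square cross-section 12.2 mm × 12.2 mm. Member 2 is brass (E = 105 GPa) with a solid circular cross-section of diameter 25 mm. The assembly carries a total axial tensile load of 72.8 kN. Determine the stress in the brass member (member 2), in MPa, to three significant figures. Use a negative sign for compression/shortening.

113 MPa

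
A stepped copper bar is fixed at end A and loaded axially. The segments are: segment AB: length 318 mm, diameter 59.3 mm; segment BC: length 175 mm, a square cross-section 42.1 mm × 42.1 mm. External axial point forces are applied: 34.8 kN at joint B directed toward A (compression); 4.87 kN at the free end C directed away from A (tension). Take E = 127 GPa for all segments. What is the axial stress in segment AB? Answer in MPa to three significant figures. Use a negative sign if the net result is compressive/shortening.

-10.8 MPa

Internal axial forces (sectioning from the free end, tension +): N_BC = 4.87 kN, N_AB = -29.93 kN.
A_AB = 2762 mm².
σ_AB = N_AB/A_AB = -29930/2762 = -10.84 MPa.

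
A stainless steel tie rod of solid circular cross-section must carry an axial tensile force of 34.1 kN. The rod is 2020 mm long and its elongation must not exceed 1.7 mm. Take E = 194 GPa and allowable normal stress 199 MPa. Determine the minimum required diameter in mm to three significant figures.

Required area A ≥ P/σ_allow = 34100/199 = 171.4 mm².
For a solid circular section, d ≥ √(4A/π) = 14.77 mm.
Elongation limit: A ≥ PL/(Eδ_allow) = 34100·2020/(194000·1.7) = 208.9 mm² ⇒ d ≥ 16.31 mm.
The elongation limit governs.

16.3 mm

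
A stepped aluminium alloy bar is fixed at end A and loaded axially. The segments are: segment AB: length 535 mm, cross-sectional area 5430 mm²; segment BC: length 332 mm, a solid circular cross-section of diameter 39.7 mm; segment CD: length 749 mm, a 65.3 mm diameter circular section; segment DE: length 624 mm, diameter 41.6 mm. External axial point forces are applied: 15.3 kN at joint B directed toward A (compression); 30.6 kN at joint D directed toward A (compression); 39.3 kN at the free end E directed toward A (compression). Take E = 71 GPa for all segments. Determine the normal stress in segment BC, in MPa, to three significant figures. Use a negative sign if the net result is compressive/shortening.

-56.5 MPa

Internal axial forces (sectioning from the free end, tension +): N_DE = -39.3 kN, N_CD = -69.9 kN, N_BC = -69.9 kN, N_AB = -85.2 kN.
A_BC = 1238 mm².
σ_BC = N_BC/A_BC = -69900/1238 = -56.47 MPa.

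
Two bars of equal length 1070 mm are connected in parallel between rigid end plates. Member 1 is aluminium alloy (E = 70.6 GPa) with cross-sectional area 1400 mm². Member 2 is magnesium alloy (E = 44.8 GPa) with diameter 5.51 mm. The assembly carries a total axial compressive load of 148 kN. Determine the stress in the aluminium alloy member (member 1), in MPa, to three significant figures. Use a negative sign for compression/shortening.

-105 MPa

A_2 = 23.84 mm².
Equal strain + equilibrium ⇒ each member carries load in proportion to AE: A₁E₁ = 98840000 N, A₂E₂ = 1068000 N, ΣAE = 99910000 N.
σ₁ = P·E₁/ΣAE = -148000·70600/99910000 = -104.6 MPa.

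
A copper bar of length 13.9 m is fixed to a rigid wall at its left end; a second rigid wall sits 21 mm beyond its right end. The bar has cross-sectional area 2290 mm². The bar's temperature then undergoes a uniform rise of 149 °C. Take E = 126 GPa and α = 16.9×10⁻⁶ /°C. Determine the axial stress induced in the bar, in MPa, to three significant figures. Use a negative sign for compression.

Free thermal expansion αLΔT = 16.9e-6 · 13900 · 149 = 35 mm.
The walls engage after the gap closes; constrained expansion = 35 − 21 = 14 mm.
The walls impose strain ε = −(14)/13900 = -1.0073e-03; σ = Eε = 126000 · -1.0073e-03 = -126.9 MPa.

-127 MPa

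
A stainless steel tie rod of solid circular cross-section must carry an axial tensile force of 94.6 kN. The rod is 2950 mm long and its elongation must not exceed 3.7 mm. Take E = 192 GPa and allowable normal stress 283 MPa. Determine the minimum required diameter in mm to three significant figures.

Required area A ≥ P/σ_allow = 94600/283 = 334.3 mm².
For a solid circular section, d ≥ √(4A/π) = 20.63 mm.
Elongation limit: A ≥ PL/(Eδ_allow) = 94600·2950/(192000·3.7) = 392.8 mm² ⇒ d ≥ 22.36 mm.
The elongation limit governs.

22.4 mm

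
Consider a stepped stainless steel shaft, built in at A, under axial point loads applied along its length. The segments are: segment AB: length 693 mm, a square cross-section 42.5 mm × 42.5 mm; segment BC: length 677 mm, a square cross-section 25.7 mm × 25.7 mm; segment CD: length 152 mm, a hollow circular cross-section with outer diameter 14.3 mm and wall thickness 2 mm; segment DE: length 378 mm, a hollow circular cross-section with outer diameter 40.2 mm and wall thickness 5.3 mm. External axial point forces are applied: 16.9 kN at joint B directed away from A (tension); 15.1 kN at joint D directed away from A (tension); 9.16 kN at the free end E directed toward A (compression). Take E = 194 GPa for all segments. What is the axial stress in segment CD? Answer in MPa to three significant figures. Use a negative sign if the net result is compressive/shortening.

Internal axial forces (sectioning from the free end, tension +): N_DE = -9.16 kN, N_CD = 5.94 kN, N_BC = 5.94 kN, N_AB = 22.84 kN.
A_CD = 77.28 mm².
σ_CD = N_CD/A_CD = 5940/77.28 = 76.86 MPa.

76.9 MPa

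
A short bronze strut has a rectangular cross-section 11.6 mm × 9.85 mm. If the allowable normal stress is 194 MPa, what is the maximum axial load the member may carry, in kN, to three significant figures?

A = 114.3 mm².
P_max = σ_allow · A = 194 · 114.3 = 22170 N = 22.17 kN.

22.2 kN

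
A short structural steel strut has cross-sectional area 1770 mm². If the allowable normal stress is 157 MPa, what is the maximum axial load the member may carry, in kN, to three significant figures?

278 kN

P_max = σ_allow · A = 157 · 1770 = 277900 N = 277.9 kN.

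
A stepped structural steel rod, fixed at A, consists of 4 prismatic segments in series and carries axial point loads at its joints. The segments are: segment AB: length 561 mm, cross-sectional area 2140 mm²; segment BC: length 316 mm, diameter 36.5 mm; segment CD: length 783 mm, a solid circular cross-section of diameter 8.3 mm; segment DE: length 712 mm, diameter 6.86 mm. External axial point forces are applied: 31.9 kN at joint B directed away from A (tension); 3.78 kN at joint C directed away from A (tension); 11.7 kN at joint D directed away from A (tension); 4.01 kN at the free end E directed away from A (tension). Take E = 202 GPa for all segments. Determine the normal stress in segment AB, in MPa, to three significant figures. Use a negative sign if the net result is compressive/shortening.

Internal axial forces (sectioning from the free end, tension +): N_DE = 4.01 kN, N_CD = 15.71 kN, N_BC = 19.49 kN, N_AB = 51.39 kN.
σ_AB = N_AB/A_AB = 51390/2140 = 24.01 MPa.

24.0 MPa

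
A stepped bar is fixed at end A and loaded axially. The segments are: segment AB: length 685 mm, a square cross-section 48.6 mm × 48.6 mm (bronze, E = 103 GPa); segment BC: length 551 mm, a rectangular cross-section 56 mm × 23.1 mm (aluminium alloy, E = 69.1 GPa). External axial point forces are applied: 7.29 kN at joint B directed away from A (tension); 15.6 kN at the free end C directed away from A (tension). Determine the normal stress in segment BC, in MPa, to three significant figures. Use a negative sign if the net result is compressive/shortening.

Internal axial forces (sectioning from the free end, tension +): N_BC = 15.6 kN, N_AB = 22.89 kN.
A_BC = 1294 mm².
σ_BC = N_BC/A_BC = 15600/1294 = 12.06 MPa.

12.1 MPa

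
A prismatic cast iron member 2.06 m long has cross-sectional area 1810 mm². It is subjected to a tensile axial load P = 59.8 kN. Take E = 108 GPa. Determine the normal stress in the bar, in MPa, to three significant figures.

33.0 MPa

σ = N/A = 59800/1810 = 33.04 MPa.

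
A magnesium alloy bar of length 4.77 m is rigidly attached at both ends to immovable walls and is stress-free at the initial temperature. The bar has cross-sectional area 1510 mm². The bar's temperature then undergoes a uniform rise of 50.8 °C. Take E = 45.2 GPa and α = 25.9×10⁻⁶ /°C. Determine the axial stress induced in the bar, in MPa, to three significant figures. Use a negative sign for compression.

-59.5 MPa

Free thermal expansion αLΔT = 25.9e-6 · 4770 · 50.8 = 6.276 mm.
The walls impose strain ε = −(6.276)/4770 = -1.3157e-03; σ = Eε = 45200 · -1.3157e-03 = -59.47 MPa.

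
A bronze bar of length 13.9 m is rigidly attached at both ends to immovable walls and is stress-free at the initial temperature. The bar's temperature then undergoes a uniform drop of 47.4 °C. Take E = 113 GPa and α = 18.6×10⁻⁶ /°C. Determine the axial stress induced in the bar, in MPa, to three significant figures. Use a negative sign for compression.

Free thermal expansion αLΔT = 18.6e-6 · 13900 · -47.4 = -12.25 mm.
The walls impose strain ε = −(-12.25)/13900 = 8.8164e-04; σ = Eε = 113000 · 8.8164e-04 = 99.63 MPa.

99.6 MPa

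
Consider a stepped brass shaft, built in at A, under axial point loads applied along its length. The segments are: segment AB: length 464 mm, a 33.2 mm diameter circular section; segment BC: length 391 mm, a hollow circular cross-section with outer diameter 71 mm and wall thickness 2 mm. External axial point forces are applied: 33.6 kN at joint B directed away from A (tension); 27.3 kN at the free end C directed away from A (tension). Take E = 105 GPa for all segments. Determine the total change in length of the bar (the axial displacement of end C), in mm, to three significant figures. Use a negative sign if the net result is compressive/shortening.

Internal axial forces (sectioning from the free end, tension +): N_BC = 27.3 kN, N_AB = 60.9 kN.
A_AB = 865.7 mm².
A_BC = 433.5 mm².
δ_AB = 60900·464/(865.7·105000) = 0.3109 mm
δ_BC = 27300·391/(433.5·105000) = 0.2345 mm
δ = Σδ_i = 0.5454 mm.

0.545 mm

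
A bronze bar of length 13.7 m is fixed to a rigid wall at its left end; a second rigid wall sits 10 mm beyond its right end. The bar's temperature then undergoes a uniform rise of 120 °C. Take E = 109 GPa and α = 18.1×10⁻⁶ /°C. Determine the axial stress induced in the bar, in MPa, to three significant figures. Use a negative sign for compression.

Free thermal expansion αLΔT = 18.1e-6 · 13700 · 120 = 29.76 mm.
The walls engage after the gap closes; constrained expansion = 29.76 − 10 = 19.76 mm.
The walls impose strain ε = −(19.76)/13700 = -1.4421e-03; σ = Eε = 109000 · -1.4421e-03 = -157.2 MPa.

-157 MPa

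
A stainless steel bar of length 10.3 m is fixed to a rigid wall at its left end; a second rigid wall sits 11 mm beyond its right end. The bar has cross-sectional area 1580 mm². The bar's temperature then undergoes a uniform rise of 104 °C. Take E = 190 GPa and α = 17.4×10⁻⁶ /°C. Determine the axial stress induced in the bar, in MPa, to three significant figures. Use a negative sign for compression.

-141 MPa

Free thermal expansion αLΔT = 17.4e-6 · 10300 · 104 = 18.64 mm.
The walls engage after the gap closes; constrained expansion = 18.64 − 11 = 7.639 mm.
The walls impose strain ε = −(7.639)/10300 = -7.4164e-04; σ = Eε = 190000 · -7.4164e-04 = -140.9 MPa.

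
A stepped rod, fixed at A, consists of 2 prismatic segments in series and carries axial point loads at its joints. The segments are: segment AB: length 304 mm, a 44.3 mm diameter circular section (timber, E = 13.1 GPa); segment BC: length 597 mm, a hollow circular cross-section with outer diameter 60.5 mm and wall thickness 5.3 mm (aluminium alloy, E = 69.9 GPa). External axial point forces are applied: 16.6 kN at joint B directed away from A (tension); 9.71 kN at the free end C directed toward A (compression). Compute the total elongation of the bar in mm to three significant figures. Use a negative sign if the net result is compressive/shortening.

0.0135 mm

Internal axial forces (sectioning from the free end, tension +): N_BC = -9.71 kN, N_AB = 6.89 kN.
A_AB = 1541 mm².
A_BC = 919.1 mm².
δ_AB = 6890·304/(1541·13100) = 0.1037 mm
δ_BC = -9710·597/(919.1·69900) = -0.09023 mm
δ = Σδ_i = 0.0135 mm.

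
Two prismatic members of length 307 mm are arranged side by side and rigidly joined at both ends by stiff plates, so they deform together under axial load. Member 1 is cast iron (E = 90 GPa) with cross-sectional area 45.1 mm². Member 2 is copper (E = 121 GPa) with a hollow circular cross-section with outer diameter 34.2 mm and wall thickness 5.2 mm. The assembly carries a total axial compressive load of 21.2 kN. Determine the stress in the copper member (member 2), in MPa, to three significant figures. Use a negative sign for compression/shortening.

-41.8 MPa

A_2 = 473.8 mm².
Equal strain + equilibrium ⇒ each member carries load in proportion to AE: A₁E₁ = 4059000 N, A₂E₂ = 57320000 N, ΣAE = 61380000 N.
σ₂ = P·E₂/ΣAE = -21200·121000/61380000 = -41.79 MPa.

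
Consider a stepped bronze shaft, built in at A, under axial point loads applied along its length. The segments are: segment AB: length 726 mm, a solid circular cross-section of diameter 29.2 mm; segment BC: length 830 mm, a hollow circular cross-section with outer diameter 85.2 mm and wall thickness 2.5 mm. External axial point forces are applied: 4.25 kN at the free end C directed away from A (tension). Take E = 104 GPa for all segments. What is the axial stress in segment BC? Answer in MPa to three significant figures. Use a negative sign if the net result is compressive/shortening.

6.54 MPa

Internal axial forces (sectioning from the free end, tension +): N_BC = 4.25 kN, N_AB = 4.25 kN.
A_BC = 649.5 mm².
σ_BC = N_BC/A_BC = 4250/649.5 = 6.543 MPa.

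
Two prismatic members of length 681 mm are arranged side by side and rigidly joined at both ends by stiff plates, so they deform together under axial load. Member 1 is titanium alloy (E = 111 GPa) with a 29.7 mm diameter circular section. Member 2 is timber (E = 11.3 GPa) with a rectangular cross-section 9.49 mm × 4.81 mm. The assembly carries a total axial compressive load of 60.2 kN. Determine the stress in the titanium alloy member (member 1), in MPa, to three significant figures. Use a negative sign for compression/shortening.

A_1 = 692.8 mm².
A_2 = 45.65 mm².
Equal strain + equilibrium ⇒ each member carries load in proportion to AE: A₁E₁ = 76900000 N, A₂E₂ = 515800 N, ΣAE = 77420000 N.
σ₁ = P·E₁/ΣAE = -60200·111000/77420000 = -86.32 MPa.

-86.3 MPa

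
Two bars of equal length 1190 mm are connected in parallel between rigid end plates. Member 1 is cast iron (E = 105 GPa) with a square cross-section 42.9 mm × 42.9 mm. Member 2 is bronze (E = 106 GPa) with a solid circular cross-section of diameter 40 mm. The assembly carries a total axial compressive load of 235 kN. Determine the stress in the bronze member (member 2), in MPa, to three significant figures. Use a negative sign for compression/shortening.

A_1 = 1840 mm².
A_2 = 1257 mm².
Equal strain + equilibrium ⇒ each member carries load in proportion to AE: A₁E₁ = 193200000 N, A₂E₂ = 133200000 N, ΣAE = 326400000 N.
σ₂ = P·E₂/ΣAE = -235000·106000/326400000 = -76.31 MPa.

-76.3 MPa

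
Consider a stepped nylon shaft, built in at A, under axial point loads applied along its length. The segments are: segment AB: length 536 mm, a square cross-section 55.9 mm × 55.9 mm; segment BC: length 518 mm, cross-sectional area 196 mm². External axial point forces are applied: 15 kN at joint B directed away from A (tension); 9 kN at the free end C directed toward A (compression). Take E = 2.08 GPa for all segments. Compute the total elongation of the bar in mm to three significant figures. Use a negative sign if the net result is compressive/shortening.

-10.9 mm

Internal axial forces (sectioning from the free end, tension +): N_BC = -9 kN, N_AB = 6 kN.
A_AB = 3125 mm².
δ_AB = 6000·536/(3125·2080) = 0.4948 mm
δ_BC = -9000·518/(196·2080) = -11.44 mm
δ = Σδ_i = -10.94 mm.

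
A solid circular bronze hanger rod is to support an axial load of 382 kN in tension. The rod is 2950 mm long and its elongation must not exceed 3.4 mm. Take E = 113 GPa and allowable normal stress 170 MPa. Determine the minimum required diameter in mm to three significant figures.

61.1 mm

Required area A ≥ P/σ_allow = 382000/170 = 2247 mm².
For a solid circular section, d ≥ √(4A/π) = 53.49 mm.
Elongation limit: A ≥ PL/(Eδ_allow) = 382000·2950/(113000·3.4) = 2933 mm² ⇒ d ≥ 61.11 mm.
The elongation limit governs.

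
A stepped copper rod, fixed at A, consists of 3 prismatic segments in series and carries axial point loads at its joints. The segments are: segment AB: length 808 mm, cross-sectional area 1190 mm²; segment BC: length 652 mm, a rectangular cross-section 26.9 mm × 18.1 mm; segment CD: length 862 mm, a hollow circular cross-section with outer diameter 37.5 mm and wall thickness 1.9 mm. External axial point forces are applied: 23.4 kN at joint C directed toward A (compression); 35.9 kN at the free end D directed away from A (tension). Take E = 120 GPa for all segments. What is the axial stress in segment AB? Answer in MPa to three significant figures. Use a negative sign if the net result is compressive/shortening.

Internal axial forces (sectioning from the free end, tension +): N_CD = 35.9 kN, N_BC = 12.5 kN, N_AB = 12.5 kN.
σ_AB = N_AB/A_AB = 12500/1190 = 10.5 MPa.

10.5 MPa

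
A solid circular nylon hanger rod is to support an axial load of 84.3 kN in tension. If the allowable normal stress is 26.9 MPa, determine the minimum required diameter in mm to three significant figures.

63.2 mm

Required area A ≥ P/σ_allow = 84300/26.9 = 3134 mm².
For a solid circular section, d ≥ √(4A/π) = 63.17 mm.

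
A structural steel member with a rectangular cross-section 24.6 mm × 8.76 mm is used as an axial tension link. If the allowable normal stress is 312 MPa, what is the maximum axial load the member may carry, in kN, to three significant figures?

67.2 kN

A = 215.5 mm².
P_max = σ_allow · A = 312 · 215.5 = 67230 N = 67.23 kN.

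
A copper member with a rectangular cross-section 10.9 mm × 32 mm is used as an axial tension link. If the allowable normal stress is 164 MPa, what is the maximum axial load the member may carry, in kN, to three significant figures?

57.2 kN

A = 348.8 mm².
P_max = σ_allow · A = 164 · 348.8 = 57200 N = 57.2 kN.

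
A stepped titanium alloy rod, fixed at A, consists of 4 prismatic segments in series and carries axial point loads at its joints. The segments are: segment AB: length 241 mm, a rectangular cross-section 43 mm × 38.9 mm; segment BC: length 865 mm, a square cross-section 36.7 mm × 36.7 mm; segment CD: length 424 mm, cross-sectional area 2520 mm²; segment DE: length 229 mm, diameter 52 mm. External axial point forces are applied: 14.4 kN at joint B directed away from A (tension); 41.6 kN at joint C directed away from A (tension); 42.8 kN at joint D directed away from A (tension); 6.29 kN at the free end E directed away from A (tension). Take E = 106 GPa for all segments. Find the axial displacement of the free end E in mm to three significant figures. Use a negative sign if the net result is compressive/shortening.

Internal axial forces (sectioning from the free end, tension +): N_DE = 6.29 kN, N_CD = 49.09 kN, N_BC = 90.69 kN, N_AB = 105.1 kN.
A_AB = 1673 mm².
A_BC = 1347 mm².
A_DE = 2124 mm².
δ_AB = 105100·241/(1673·106000) = 0.1428 mm
δ_BC = 90690·865/(1347·106000) = 0.5495 mm
δ_CD = 49090·424/(2520·106000) = 0.07792 mm
δ_DE = 6290·229/(2124·106000) = 0.006399 mm
δ = Σδ_i = 0.7766 mm.

0.777 mm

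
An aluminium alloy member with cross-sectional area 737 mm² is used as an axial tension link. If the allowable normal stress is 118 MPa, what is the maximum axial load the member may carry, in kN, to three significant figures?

87.0 kN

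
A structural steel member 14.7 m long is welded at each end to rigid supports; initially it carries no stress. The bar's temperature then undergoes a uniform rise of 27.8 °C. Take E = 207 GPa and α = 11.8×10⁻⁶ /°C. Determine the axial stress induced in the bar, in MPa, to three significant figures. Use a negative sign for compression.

-67.9 MPa

Free thermal expansion αLΔT = 11.8e-6 · 14700 · 27.8 = 4.822 mm.
The walls impose strain ε = −(4.822)/14700 = -3.2804e-04; σ = Eε = 207000 · -3.2804e-04 = -67.9 MPa.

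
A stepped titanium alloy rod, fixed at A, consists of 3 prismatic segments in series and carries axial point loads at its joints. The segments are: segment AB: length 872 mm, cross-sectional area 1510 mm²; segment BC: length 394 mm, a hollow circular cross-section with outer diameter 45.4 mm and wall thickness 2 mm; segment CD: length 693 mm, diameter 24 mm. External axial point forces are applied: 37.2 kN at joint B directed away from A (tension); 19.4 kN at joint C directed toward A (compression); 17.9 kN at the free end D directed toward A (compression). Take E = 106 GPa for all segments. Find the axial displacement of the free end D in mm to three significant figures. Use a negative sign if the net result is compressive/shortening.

Internal axial forces (sectioning from the free end, tension +): N_CD = -17.9 kN, N_BC = -37.3 kN, N_AB = -0.1 kN.
A_BC = 272.7 mm².
A_CD = 452.4 mm².
δ_AB = -100·872/(1510·106000) = -0.0005448 mm
δ_BC = -37300·394/(272.7·106000) = -0.5084 mm
δ_CD = -17900·693/(452.4·106000) = -0.2587 mm
δ = Σδ_i = -0.7677 mm.

-0.768 mm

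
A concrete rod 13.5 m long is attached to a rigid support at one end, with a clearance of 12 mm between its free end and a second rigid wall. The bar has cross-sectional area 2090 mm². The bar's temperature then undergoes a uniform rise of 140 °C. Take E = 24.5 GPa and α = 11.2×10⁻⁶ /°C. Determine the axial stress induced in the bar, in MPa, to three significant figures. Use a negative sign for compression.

-16.6 MPa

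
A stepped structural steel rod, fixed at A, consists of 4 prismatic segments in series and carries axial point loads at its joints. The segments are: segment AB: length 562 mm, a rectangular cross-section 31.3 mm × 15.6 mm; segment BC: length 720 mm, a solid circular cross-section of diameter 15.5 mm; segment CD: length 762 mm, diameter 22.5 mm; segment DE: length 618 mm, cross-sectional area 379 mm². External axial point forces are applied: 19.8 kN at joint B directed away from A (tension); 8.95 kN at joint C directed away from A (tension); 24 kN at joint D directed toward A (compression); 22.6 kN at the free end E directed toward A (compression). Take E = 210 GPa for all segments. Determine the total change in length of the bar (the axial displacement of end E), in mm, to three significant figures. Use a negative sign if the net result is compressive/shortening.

-1.38 mm

Internal axial forces (sectioning from the free end, tension +): N_DE = -22.6 kN, N_CD = -46.6 kN, N_BC = -37.65 kN, N_AB = -17.85 kN.
A_AB = 488.3 mm².
A_BC = 188.7 mm².
A_CD = 397.6 mm².
δ_AB = -17850·562/(488.3·210000) = -0.09783 mm
δ_BC = -37650·720/(188.7·210000) = -0.6841 mm
δ_CD = -46600·762/(397.6·210000) = -0.4253 mm
δ_DE = -22600·618/(379·210000) = -0.1755 mm
δ = Σδ_i = -1.383 mm.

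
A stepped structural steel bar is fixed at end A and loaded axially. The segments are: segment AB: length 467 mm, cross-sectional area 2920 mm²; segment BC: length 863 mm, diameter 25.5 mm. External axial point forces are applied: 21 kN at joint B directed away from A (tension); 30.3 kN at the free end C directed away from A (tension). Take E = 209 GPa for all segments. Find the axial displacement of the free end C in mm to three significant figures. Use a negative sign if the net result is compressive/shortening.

0.284 mm

Internal axial forces (sectioning from the free end, tension +): N_BC = 30.3 kN, N_AB = 51.3 kN.
A_BC = 510.7 mm².
δ_AB = 51300·467/(2920·209000) = 0.03926 mm
δ_BC = 30300·863/(510.7·209000) = 0.245 mm
δ = Σδ_i = 0.2842 mm.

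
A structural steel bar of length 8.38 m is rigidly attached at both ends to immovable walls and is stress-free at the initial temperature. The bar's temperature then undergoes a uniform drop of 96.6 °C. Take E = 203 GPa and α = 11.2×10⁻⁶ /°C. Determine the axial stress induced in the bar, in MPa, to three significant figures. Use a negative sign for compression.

220 MPa

Free thermal expansion αLΔT = 11.2e-6 · 8380 · -96.6 = -9.066 mm.
The walls impose strain ε = −(-9.066)/8380 = 1.0819e-03; σ = Eε = 203000 · 1.0819e-03 = 219.6 MPa.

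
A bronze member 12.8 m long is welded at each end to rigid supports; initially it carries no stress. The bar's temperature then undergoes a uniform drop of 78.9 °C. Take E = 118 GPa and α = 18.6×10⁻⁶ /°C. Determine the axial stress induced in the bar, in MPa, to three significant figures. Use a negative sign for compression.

173 MPa

Free thermal expansion αLΔT = 18.6e-6 · 12800 · -78.9 = -18.78 mm.
The walls impose strain ε = −(-18.78)/12800 = 1.4675e-03; σ = Eε = 118000 · 1.4675e-03 = 173.2 MPa.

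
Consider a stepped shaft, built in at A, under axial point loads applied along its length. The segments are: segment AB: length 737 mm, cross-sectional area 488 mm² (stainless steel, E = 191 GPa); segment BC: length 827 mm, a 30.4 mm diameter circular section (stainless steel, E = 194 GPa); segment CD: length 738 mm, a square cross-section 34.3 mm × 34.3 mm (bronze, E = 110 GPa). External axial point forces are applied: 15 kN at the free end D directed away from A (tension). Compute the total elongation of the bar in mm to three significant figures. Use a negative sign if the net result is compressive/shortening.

0.292 mm

Internal axial forces (sectioning from the free end, tension +): N_CD = 15 kN, N_BC = 15 kN, N_AB = 15 kN.
A_BC = 725.8 mm².
A_CD = 1176 mm².
δ_AB = 15000·737/(488·191000) = 0.1186 mm
δ_BC = 15000·827/(725.8·194000) = 0.0881 mm
δ_CD = 15000·738/(1176·110000) = 0.08554 mm
δ = Σδ_i = 0.2922 mm.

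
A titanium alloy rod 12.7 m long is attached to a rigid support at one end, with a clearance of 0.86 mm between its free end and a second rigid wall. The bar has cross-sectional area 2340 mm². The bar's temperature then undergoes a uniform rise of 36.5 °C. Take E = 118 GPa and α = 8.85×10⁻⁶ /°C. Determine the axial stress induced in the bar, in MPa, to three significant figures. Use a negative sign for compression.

-30.1 MPa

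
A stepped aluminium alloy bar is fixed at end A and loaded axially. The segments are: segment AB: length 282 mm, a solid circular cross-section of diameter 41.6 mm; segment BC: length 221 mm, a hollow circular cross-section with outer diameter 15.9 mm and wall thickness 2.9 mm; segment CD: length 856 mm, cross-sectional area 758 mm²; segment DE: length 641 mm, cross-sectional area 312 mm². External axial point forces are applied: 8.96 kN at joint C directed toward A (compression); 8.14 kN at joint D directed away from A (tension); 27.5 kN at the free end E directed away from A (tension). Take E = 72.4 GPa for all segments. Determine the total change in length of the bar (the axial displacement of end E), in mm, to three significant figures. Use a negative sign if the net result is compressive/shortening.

Internal axial forces (sectioning from the free end, tension +): N_DE = 27.5 kN, N_CD = 35.64 kN, N_BC = 26.68 kN, N_AB = 26.68 kN.
A_AB = 1359 mm².
A_BC = 118.4 mm².
δ_AB = 26680·282/(1359·72400) = 0.07646 mm
δ_BC = 26680·221/(118.4·72400) = 0.6876 mm
δ_CD = 35640·856/(758·72400) = 0.5559 mm
δ_DE = 27500·641/(312·72400) = 0.7804 mm
δ = Σδ_i = 2.1 mm.

2.10 mm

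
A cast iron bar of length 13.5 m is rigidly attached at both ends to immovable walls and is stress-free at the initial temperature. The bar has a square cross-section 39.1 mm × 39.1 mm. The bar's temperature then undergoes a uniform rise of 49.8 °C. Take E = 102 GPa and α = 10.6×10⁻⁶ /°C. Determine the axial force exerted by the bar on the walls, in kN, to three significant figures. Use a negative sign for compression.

Free thermal expansion αLΔT = 10.6e-6 · 13500 · 49.8 = 7.126 mm.
The walls impose strain ε = −(7.126)/13500 = -5.2788e-04; σ = Eε = 102000 · -5.2788e-04 = -53.84 MPa.
Wall reaction R = σ·A = -53.84·1529 = -82320 N = -82.32 kN.

-82.3 kN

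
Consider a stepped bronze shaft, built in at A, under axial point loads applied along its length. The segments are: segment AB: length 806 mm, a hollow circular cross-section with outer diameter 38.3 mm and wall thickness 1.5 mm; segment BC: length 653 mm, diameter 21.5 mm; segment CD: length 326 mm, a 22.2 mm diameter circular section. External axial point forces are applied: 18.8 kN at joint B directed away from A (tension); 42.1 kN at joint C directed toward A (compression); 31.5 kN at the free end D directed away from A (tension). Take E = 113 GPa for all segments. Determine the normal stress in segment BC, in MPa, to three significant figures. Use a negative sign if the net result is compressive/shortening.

-29.2 MPa

Internal axial forces (sectioning from the free end, tension +): N_CD = 31.5 kN, N_BC = -10.6 kN, N_AB = 8.2 kN.
A_BC = 363.1 mm².
σ_BC = N_BC/A_BC = -10600/363.1 = -29.2 MPa.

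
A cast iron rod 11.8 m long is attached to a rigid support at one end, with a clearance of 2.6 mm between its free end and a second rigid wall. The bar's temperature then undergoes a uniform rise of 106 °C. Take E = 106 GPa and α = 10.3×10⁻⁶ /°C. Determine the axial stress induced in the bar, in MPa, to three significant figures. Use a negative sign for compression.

Free thermal expansion αLΔT = 10.3e-6 · 11800 · 106 = 12.88 mm.
The walls engage after the gap closes; constrained expansion = 12.88 − 2.6 = 10.28 mm.
The walls impose strain ε = −(10.28)/11800 = -8.7146e-04; σ = Eε = 106000 · -8.7146e-04 = -92.37 MPa.

-92.4 MPa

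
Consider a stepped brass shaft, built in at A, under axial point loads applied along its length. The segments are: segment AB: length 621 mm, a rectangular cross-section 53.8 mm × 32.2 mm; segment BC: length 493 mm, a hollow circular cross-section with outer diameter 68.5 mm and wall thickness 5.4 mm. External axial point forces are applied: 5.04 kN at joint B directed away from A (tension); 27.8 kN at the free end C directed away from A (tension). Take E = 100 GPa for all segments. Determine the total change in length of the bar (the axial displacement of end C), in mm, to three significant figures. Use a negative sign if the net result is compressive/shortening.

0.246 mm

Internal axial forces (sectioning from the free end, tension +): N_BC = 27.8 kN, N_AB = 32.84 kN.
A_AB = 1732 mm².
A_BC = 1070 mm².
δ_AB = 32840·621/(1732·100000) = 0.1177 mm
δ_BC = 27800·493/(1070·100000) = 0.128 mm
δ = Σδ_i = 0.2458 mm.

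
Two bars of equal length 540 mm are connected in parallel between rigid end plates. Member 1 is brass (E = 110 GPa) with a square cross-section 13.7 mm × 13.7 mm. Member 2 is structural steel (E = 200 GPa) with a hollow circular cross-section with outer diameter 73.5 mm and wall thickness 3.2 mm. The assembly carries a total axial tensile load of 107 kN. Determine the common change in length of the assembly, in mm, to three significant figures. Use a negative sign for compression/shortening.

0.357 mm

A_1 = 187.7 mm².
A_2 = 706.7 mm².
Equal strain + equilibrium ⇒ each member carries load in proportion to AE: A₁E₁ = 20650000 N, A₂E₂ = 141300000 N, ΣAE = 162000000 N.
δ = PL/ΣAE = 107000·540/162000000 = 0.3567 mm.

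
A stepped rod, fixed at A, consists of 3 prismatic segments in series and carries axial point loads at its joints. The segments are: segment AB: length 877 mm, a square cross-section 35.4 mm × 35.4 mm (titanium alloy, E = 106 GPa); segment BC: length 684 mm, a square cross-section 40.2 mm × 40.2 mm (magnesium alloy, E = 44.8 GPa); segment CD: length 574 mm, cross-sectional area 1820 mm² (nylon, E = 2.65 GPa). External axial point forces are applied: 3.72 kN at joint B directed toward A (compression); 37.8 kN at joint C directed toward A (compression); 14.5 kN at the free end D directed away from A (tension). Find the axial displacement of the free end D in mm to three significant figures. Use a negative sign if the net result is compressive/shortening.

1.33 mm

Internal axial forces (sectioning from the free end, tension +): N_CD = 14.5 kN, N_BC = -23.3 kN, N_AB = -27.02 kN.
A_AB = 1253 mm².
A_BC = 1616 mm².
δ_AB = -27020·877/(1253·106000) = -0.1784 mm
δ_BC = -23300·684/(1616·44800) = -0.2201 mm
δ_CD = 14500·574/(1820·2650) = 1.726 mm
δ = Σδ_i = 1.327 mm.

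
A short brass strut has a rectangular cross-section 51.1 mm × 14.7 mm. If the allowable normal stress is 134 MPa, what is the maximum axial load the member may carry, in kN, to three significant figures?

A = 751.2 mm².
P_max = σ_allow · A = 134 · 751.2 = 100700 N = 100.7 kN.

101 kN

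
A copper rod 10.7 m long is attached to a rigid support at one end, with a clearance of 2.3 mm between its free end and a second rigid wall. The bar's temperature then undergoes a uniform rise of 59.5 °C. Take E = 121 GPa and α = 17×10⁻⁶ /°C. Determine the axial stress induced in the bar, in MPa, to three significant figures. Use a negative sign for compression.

-96.4 MPa

Free thermal expansion αLΔT = 17e-6 · 10700 · 59.5 = 10.82 mm.
The walls engage after the gap closes; constrained expansion = 10.82 − 2.3 = 8.523 mm.
The walls impose strain ε = −(8.523)/10700 = -7.9655e-04; σ = Eε = 121000 · -7.9655e-04 = -96.38 MPa.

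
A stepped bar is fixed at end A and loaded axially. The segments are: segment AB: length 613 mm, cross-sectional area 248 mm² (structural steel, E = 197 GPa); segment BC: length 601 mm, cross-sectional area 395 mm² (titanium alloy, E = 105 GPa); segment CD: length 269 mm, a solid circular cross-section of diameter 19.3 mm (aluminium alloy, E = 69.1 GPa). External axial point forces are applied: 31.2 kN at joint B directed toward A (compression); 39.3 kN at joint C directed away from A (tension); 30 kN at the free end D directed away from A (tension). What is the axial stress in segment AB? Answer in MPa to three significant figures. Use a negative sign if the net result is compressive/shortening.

154 MPa

Internal axial forces (sectioning from the free end, tension +): N_CD = 30 kN, N_BC = 69.3 kN, N_AB = 38.1 kN.
σ_AB = N_AB/A_AB = 38100/248 = 153.6 MPa.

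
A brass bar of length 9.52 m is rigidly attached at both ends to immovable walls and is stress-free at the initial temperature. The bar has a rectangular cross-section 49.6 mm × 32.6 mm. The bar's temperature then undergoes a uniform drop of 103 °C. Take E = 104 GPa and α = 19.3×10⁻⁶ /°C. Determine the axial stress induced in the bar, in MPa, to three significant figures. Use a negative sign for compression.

Free thermal expansion αLΔT = 19.3e-6 · 9520 · -103 = -18.92 mm.
The walls impose strain ε = −(-18.92)/9520 = 1.9879e-03; σ = Eε = 104000 · 1.9879e-03 = 206.7 MPa.

207 MPa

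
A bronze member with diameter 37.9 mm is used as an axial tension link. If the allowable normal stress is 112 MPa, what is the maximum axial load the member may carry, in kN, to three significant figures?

A = 1128 mm².
P_max = σ_allow · A = 112 · 1128 = 126400 N = 126.4 kN.

126 kN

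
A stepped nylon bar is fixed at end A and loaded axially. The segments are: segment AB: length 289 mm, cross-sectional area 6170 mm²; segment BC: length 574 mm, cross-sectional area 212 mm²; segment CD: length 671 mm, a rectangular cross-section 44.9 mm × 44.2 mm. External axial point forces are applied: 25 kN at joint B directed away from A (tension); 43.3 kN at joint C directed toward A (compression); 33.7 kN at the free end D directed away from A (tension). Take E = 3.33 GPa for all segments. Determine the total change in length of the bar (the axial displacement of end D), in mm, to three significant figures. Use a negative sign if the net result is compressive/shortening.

Internal axial forces (sectioning from the free end, tension +): N_CD = 33.7 kN, N_BC = -9.6 kN, N_AB = 15.4 kN.
A_CD = 1985 mm².
δ_AB = 15400·289/(6170·3330) = 0.2166 mm
δ_BC = -9600·574/(212·3330) = -7.806 mm
δ_CD = 33700·671/(1985·3330) = 3.422 mm
δ = Σδ_i = -4.167 mm.

-4.17 mm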